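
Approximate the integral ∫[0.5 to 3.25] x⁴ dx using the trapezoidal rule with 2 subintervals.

f(x) = x⁴
a = 0.5, b = 3.25, n = 2
h = (b - a)/n = 1.375000

Trapezoidal rule: (h/2)[f(x₀) + 2f(x₁) + 2f(x₂) + ... + f(xₙ)]

x_0 = 0.5000, f(x_0) = 0.062500, coefficient = 1
x_1 = 1.8750, f(x_1) = 12.359619, coefficient = 2
x_2 = 3.2500, f(x_2) = 111.566406, coefficient = 1

I ≈ (1.375000/2) × 136.348145 = 93.739349
Exact value: 72.511914
Error: 21.227435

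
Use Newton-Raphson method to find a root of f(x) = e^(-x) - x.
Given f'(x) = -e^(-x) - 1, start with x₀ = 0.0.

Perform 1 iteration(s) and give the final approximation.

f(x) = e^(-x) - x
f'(x) = -e^(-x) - 1
x₀ = 0.0

Newton-Raphson formula: x_{n+1} = x_n - f(x_n)/f'(x_n)

Iteration 1:
  f(0.000000) = 1.000000
  f'(0.000000) = -2.000000
  x_1 = 0.000000 - 1.000000/(-2.000000) = 0.500000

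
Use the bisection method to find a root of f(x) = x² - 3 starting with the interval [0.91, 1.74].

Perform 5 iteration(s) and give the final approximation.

f(x) = x² - 3
Initial interval: [0.91, 1.74]

Iteration 1:
  c_1 = (0.910000 + 1.740000)/2 = 1.325000
  f(c_1) = f(1.325000) = -1.244375
  f(a) × f(c) ≥ 0, new interval: [1.325000, 1.740000]
Iteration 2:
  c_2 = (1.325000 + 1.740000)/2 = 1.532500
  f(c_2) = f(1.532500) = -0.651444
  f(a) × f(c) ≥ 0, new interval: [1.532500, 1.740000]
Iteration 3:
  c_3 = (1.532500 + 1.740000)/2 = 1.636250
  f(c_3) = f(1.636250) = -0.322686
  f(a) × f(c) ≥ 0, new interval: [1.636250, 1.740000]
Iteration 4:
  c_4 = (1.636250 + 1.740000)/2 = 1.688125
  f(c_4) = f(1.688125) = -0.150234
  f(a) × f(c) ≥ 0, new interval: [1.688125, 1.740000]
Iteration 5:
  c_5 = (1.688125 + 1.740000)/2 = 1.714062
  f(c_5) = f(1.714062) = -0.061990
  f(a) × f(c) ≥ 0, new interval: [1.714062, 1.740000]

After 5 iteration(s), the approximation is c_5 = 1.714062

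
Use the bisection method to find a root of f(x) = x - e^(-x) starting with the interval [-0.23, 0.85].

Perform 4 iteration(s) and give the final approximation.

f(x) = x - e^(-x)
Initial interval: [-0.23, 0.85]

Iteration 1:
  c_1 = (-0.230000 + 0.850000)/2 = 0.310000
  f(c_1) = f(0.310000) = -0.423447
  f(a) × f(c) ≥ 0, new interval: [0.310000, 0.850000]
Iteration 2:
  c_2 = (0.310000 + 0.850000)/2 = 0.580000
  f(c_2) = f(0.580000) = 0.020102
  f(a) × f(c) < 0, new interval: [0.310000, 0.580000]
Iteration 3:
  c_3 = (0.310000 + 0.580000)/2 = 0.445000
  f(c_3) = f(0.445000) = -0.195824
  f(a) × f(c) ≥ 0, new interval: [0.445000, 0.580000]
Iteration 4:
  c_4 = (0.445000 + 0.580000)/2 = 0.512500
  f(c_4) = f(0.512500) = -0.086496
  f(a) × f(c) ≥ 0, new interval: [0.512500, 0.580000]

After 4 iteration(s), the approximation is c_4 = 0.512500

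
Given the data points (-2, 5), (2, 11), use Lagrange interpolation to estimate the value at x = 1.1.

Lagrange interpolation formula:
P(x) = Σ yᵢ × Lᵢ(x)
where Lᵢ(x) = Π_{j≠i} (x - xⱼ)/(xᵢ - xⱼ)

L_0(1.1) = (1.1 - 2)/(-2 - 2) = 0.225000
L_1(1.1) = (1.1 - (-2))/(2 - (-2)) = 0.775000

P(1.1) = 5×L_0(1.1) + 11×L_1(1.1)
P(1.1) = 9.650000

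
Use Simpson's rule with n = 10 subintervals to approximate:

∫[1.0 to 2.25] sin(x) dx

f(x) = sin(x)
a = 1.0, b = 2.25, n = 10
h = (b - a)/n = 0.125000

Simpson's rule: (h/3)[f(x₀) + 4f(x₁) + 2f(x₂) + ... + f(xₙ)]

x_0 = 1.0000, f(x_0) = 0.841471, coefficient = 1
x_1 = 1.1250, f(x_1) = 0.902268, coefficient = 4
x_2 = 1.2500, f(x_2) = 0.948985, coefficient = 2
x_3 = 1.3750, f(x_3) = 0.980893, coefficient = 4
x_4 = 1.5000, f(x_4) = 0.997495, coefficient = 2
x_5 = 1.6250, f(x_5) = 0.998531, coefficient = 4
x_6 = 1.7500, f(x_6) = 0.983986, coefficient = 2
x_7 = 1.8750, f(x_7) = 0.954086, coefficient = 4
x_8 = 2.0000, f(x_8) = 0.909297, coefficient = 2
x_9 = 2.1250, f(x_9) = 0.850320, coefficient = 4
x_10 = 2.2500, f(x_10) = 0.778073, coefficient = 1

I ≈ (0.125000/3) × 28.043460 = 1.168478
Exact value: 1.168476
Error: 0.000002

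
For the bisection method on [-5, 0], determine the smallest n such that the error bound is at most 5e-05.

We need (b-a)/2^n ≤ 5e-05
(0 - (-5))/2^n ≤ 5e-05
5/2^n ≤ 5e-05
2^n ≥ 100000
n ≥ log₂(100000) = 16.61
n ≥ 17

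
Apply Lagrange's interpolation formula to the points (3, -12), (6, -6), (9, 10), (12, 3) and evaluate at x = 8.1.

Lagrange interpolation formula:
P(x) = Σ yᵢ × Lᵢ(x)
where Lᵢ(x) = Π_{j≠i} (x - xⱼ)/(xᵢ - xⱼ)

L_0(8.1) = (8.1 - 6)/(3 - 6) × (8.1 - 9)/(3 - 9) × (8.1 - 12)/(3 - 12) = -0.045500
L_1(8.1) = (8.1 - 3)/(6 - 3) × (8.1 - 9)/(6 - 9) × (8.1 - 12)/(6 - 12) = 0.331500
L_2(8.1) = (8.1 - 3)/(9 - 3) × (8.1 - 6)/(9 - 6) × (8.1 - 12)/(9 - 12) = 0.773500
L_3(8.1) = (8.1 - 3)/(12 - 3) × (8.1 - 6)/(12 - 6) × (8.1 - 9)/(12 - 9) = -0.059500

P(8.1) = (-12)×L_0(8.1) + (-6)×L_1(8.1) + 10×L_2(8.1) + 3×L_3(8.1)
P(8.1) = 6.113500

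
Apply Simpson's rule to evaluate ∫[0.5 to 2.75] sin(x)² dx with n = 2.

f(x) = sin(x)²
a = 0.5, b = 2.75, n = 2
h = (b - a)/n = 1.125000

Simpson's rule: (h/3)[f(x₀) + 4f(x₁) + 2f(x₂) + ... + f(xₙ)]

x_0 = 0.5000, f(x_0) = 0.229849, coefficient = 1
x_1 = 1.6250, f(x_1) = 0.997065, coefficient = 4
x_2 = 2.7500, f(x_2) = 0.145665, coefficient = 1

I ≈ (1.125000/3) × 4.363773 = 1.636415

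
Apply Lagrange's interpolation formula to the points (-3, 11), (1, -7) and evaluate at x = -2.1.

Lagrange interpolation formula:
P(x) = Σ yᵢ × Lᵢ(x)
where Lᵢ(x) = Π_{j≠i} (x - xⱼ)/(xᵢ - xⱼ)

L_0(-2.1) = (-2.1 - 1)/(-3 - 1) = 0.775000
L_1(-2.1) = (-2.1 - (-3))/(1 - (-3)) = 0.225000

P(-2.1) = 11×L_0(-2.1) + (-7)×L_1(-2.1)
P(-2.1) = 6.950000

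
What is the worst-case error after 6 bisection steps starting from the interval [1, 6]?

Bisection error bound: |error| ≤ (b-a)/2^n
|error| ≤ (6 - 1)/2^6 = 5/2^6
|error| ≤ 0.0781250000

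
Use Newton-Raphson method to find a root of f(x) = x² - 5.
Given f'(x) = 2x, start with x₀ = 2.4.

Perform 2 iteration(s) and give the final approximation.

f(x) = x² - 5
f'(x) = 2x
x₀ = 2.4

Newton-Raphson formula: x_{n+1} = x_n - f(x_n)/f'(x_n)

Iteration 1:
  f(2.400000) = 0.760000
  f'(2.400000) = 4.800000
  x_1 = 2.400000 - 0.760000/4.800000 = 2.241667
Iteration 2:
  f(2.241667) = 0.025069
  f'(2.241667) = 4.483333
  x_2 = 2.241667 - 0.025069/4.483333 = 2.236075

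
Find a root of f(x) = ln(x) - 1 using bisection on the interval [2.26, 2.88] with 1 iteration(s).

f(x) = ln(x) - 1
Initial interval: [2.26, 2.88]

Iteration 1:
  c_1 = (2.260000 + 2.880000)/2 = 2.570000
  f(c_1) = f(2.570000) = -0.056094
  f(a) × f(c) ≥ 0, new interval: [2.570000, 2.880000]

After 1 iteration(s), the approximation is c_1 = 2.570000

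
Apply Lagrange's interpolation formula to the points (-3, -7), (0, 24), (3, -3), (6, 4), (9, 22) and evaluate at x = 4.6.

Lagrange interpolation formula:
P(x) = Σ yᵢ × Lᵢ(x)
where Lᵢ(x) = Π_{j≠i} (x - xⱼ)/(xᵢ - xⱼ)

L_0(4.6) = (4.6 - 0)/(-3 - 0) × (4.6 - 3)/(-3 - 3) × (4.6 - 6)/(-3 - 6) × (4.6 - 9)/(-3 - 9) = 0.023322
L_1(4.6) = (4.6 - (-3))/(0 - (-3)) × (4.6 - 3)/(0 - 3) × (4.6 - 6)/(0 - 6) × (4.6 - 9)/(0 - 9) = -0.154127
L_2(4.6) = (4.6 - (-3))/(3 - (-3)) × (4.6 - 0)/(3 - 0) × (4.6 - 6)/(3 - 6) × (4.6 - 9)/(3 - 9) = 0.664672
L_3(4.6) = (4.6 - (-3))/(6 - (-3)) × (4.6 - 0)/(6 - 0) × (4.6 - 3)/(6 - 3) × (4.6 - 9)/(6 - 9) = 0.506416
L_4(4.6) = (4.6 - (-3))/(9 - (-3)) × (4.6 - 0)/(9 - 0) × (4.6 - 3)/(9 - 3) × (4.6 - 6)/(9 - 6) = -0.040283

P(4.6) = (-7)×L_0(4.6) + 24×L_1(4.6) + (-3)×L_2(4.6) + 4×L_3(4.6) + 22×L_4(4.6)
P(4.6) = -4.716872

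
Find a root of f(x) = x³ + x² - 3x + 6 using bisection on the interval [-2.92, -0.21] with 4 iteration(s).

f(x) = x³ + x² - 3x + 6
Initial interval: [-2.92, -0.21]

Iteration 1:
  c_1 = (-2.920000 + (-0.210000))/2 = -1.565000
  f(c_1) = f(-1.565000) = 9.311188
  f(a) × f(c) < 0, new interval: [-2.920000, -1.565000]
Iteration 2:
  c_2 = (-2.920000 + (-1.565000))/2 = -2.242500
  f(c_2) = f(-2.242500) = 6.479208
  f(a) × f(c) < 0, new interval: [-2.920000, -2.242500]
Iteration 3:
  c_3 = (-2.920000 + (-2.242500))/2 = -2.581250
  f(c_3) = f(-2.581250) = 3.208116
  f(a) × f(c) < 0, new interval: [-2.920000, -2.581250]
Iteration 4:
  c_4 = (-2.920000 + (-2.581250))/2 = -2.750625
  f(c_4) = f(-2.750625) = 1.006755
  f(a) × f(c) < 0, new interval: [-2.920000, -2.750625]

After 4 iteration(s), the approximation is c_4 = -2.750625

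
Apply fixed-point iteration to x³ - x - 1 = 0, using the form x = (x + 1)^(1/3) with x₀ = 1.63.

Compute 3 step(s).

Equation: x³ - x - 1 = 0
Fixed-point form: x = (x + 1)^(1/3)
x₀ = 1.63

x_1 = g(1.630000) = 1.380337
x_2 = g(1.380337) = 1.335200
x_3 = g(1.335200) = 1.326706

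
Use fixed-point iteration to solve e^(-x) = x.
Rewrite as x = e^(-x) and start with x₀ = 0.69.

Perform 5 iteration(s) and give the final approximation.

Equation: e^(-x) = x
Fixed-point form: x = e^(-x)
x₀ = 0.69

x_1 = g(0.690000) = 0.501576
x_2 = g(0.501576) = 0.605575
x_3 = g(0.605575) = 0.545760
x_4 = g(0.545760) = 0.579401
x_5 = g(0.579401) = 0.560234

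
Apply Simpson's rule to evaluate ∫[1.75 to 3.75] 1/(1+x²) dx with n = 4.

f(x) = 1/(1+x²)
a = 1.75, b = 3.75, n = 4
h = (b - a)/n = 0.500000

Simpson's rule: (h/3)[f(x₀) + 4f(x₁) + 2f(x₂) + ... + f(xₙ)]

x_0 = 1.7500, f(x_0) = 0.246154, coefficient = 1
x_1 = 2.2500, f(x_1) = 0.164948, coefficient = 4
x_2 = 2.7500, f(x_2) = 0.116788, coefficient = 2
x_3 = 3.2500, f(x_3) = 0.086486, coefficient = 4
x_4 = 3.7500, f(x_4) = 0.066390, coefficient = 1

I ≈ (0.500000/3) × 1.551860 = 0.258643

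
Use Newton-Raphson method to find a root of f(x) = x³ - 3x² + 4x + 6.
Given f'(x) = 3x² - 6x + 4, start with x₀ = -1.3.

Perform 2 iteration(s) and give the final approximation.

f(x) = x³ - 3x² + 4x + 6
f'(x) = 3x² - 6x + 4
x₀ = -1.3

Newton-Raphson formula: x_{n+1} = x_n - f(x_n)/f'(x_n)

Iteration 1:
  f(-1.300000) = -6.467000
  f'(-1.300000) = 16.870000
  x_1 = -1.300000 - (-6.467000)/16.870000 = -0.916657
Iteration 2:
  f(-0.916657) = -0.957636
  f'(-0.916657) = 12.020720
  x_2 = -0.916657 - (-0.957636)/12.020720 = -0.836991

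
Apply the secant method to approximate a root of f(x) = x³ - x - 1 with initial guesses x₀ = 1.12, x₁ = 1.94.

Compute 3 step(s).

f(x) = x³ - x - 1
x₀ = 1.12, x₁ = 1.94

Secant formula: x_{n+1} = x_n - f(x_n)(x_n - x_{n-1})/(f(x_n) - f(x_{n-1}))

Iteration 1:
  f(1.120000) = -0.715072
  f(1.940000) = 4.361384
  x_2 = 1.940000 - 4.361384×(1.940000 - 1.120000)/(4.361384 - (-0.715072))
       = 1.235506
Iteration 2:
  f(1.940000) = 4.361384
  f(1.235506) = -0.349538
  x_3 = 1.235506 - (-0.349538)×(1.235506 - 1.940000)/(-0.349538 - 4.361384)
       = 1.287777
Iteration 3:
  f(1.235506) = -0.349538
  f(1.287777) = -0.152166
  x_4 = 1.287777 - (-0.152166)×(1.287777 - 1.235506)/(-0.152166 - (-0.349538))
       = 1.328076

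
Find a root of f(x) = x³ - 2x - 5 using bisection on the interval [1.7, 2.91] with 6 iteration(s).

f(x) = x³ - 2x - 5
Initial interval: [1.7, 2.91]

Iteration 1:
  c_1 = (1.700000 + 2.910000)/2 = 2.305000
  f(c_1) = f(2.305000) = 2.636523
  f(a) × f(c) < 0, new interval: [1.700000, 2.305000]
Iteration 2:
  c_2 = (1.700000 + 2.305000)/2 = 2.002500
  f(c_2) = f(2.002500) = -0.974962
  f(a) × f(c) ≥ 0, new interval: [2.002500, 2.305000]
Iteration 3:
  c_3 = (2.002500 + 2.305000)/2 = 2.153750
  f(c_3) = f(2.153750) = 0.682969
  f(a) × f(c) < 0, new interval: [2.002500, 2.153750]
Iteration 4:
  c_4 = (2.002500 + 2.153750)/2 = 2.078125
  f(c_4) = f(2.078125) = -0.181652
  f(a) × f(c) ≥ 0, new interval: [2.078125, 2.153750]
Iteration 5:
  c_5 = (2.078125 + 2.153750)/2 = 2.115938
  f(c_5) = f(2.115938) = 0.241582
  f(a) × f(c) < 0, new interval: [2.078125, 2.115938]
Iteration 6:
  c_6 = (2.078125 + 2.115938)/2 = 2.097031
  f(c_6) = f(2.097031) = 0.027716
  f(a) × f(c) < 0, new interval: [2.078125, 2.097031]

After 6 iteration(s), the approximation is c_6 = 2.097031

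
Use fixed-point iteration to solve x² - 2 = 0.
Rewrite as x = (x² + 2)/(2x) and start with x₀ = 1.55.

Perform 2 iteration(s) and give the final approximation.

Equation: x² - 2 = 0
Fixed-point form: x = (x² + 2)/(2x)
x₀ = 1.55

x_1 = g(1.550000) = 1.420161
x_2 = g(1.420161) = 1.414226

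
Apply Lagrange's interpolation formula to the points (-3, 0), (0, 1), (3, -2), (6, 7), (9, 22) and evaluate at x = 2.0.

Lagrange interpolation formula:
P(x) = Σ yᵢ × Lᵢ(x)
where Lᵢ(x) = Π_{j≠i} (x - xⱼ)/(xᵢ - xⱼ)

L_0(2.0) = (2.0 - 0)/(-3 - 0) × (2.0 - 3)/(-3 - 3) × (2.0 - 6)/(-3 - 6) × (2.0 - 9)/(-3 - 9) = -0.028807
L_1(2.0) = (2.0 - (-3))/(0 - (-3)) × (2.0 - 3)/(0 - 3) × (2.0 - 6)/(0 - 6) × (2.0 - 9)/(0 - 9) = 0.288066
L_2(2.0) = (2.0 - (-3))/(3 - (-3)) × (2.0 - 0)/(3 - 0) × (2.0 - 6)/(3 - 6) × (2.0 - 9)/(3 - 9) = 0.864198
L_3(2.0) = (2.0 - (-3))/(6 - (-3)) × (2.0 - 0)/(6 - 0) × (2.0 - 3)/(6 - 3) × (2.0 - 9)/(6 - 9) = -0.144033
L_4(2.0) = (2.0 - (-3))/(9 - (-3)) × (2.0 - 0)/(9 - 0) × (2.0 - 3)/(9 - 3) × (2.0 - 6)/(9 - 6) = 0.020576

P(2.0) = 0×L_0(2.0) + 1×L_1(2.0) + (-2)×L_2(2.0) + 7×L_3(2.0) + 22×L_4(2.0)
P(2.0) = -1.995885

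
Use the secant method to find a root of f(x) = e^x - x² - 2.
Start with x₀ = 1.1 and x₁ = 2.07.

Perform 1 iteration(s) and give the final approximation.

f(x) = e^x - x² - 2
x₀ = 1.1, x₁ = 2.07

Secant formula: x_{n+1} = x_n - f(x_n)(x_n - x_{n-1})/(f(x_n) - f(x_{n-1}))

Iteration 1:
  f(1.100000) = -0.205834
  f(2.070000) = 1.639923
  x_2 = 2.070000 - 1.639923×(2.070000 - 1.100000)/(1.639923 - (-0.205834))
       = 1.208172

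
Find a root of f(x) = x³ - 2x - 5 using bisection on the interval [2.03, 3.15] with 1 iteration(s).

f(x) = x³ - 2x - 5
Initial interval: [2.03, 3.15]

Iteration 1:
  c_1 = (2.030000 + 3.150000)/2 = 2.590000
  f(c_1) = f(2.590000) = 7.193979
  f(a) × f(c) < 0, new interval: [2.030000, 2.590000]

After 1 iteration(s), the approximation is c_1 = 2.590000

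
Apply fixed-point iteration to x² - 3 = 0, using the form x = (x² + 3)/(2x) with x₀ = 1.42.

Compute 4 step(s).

Equation: x² - 3 = 0
Fixed-point form: x = (x² + 3)/(2x)
x₀ = 1.42

x_1 = g(1.420000) = 1.766338
x_2 = g(1.766338) = 1.732384
x_3 = g(1.732384) = 1.732051
x_4 = g(1.732051) = 1.732051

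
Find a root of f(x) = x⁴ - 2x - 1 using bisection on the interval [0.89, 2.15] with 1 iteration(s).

f(x) = x⁴ - 2x - 1
Initial interval: [0.89, 2.15]

Iteration 1:
  c_1 = (0.890000 + 2.150000)/2 = 1.520000
  f(c_1) = f(1.520000) = 1.297948
  f(a) × f(c) < 0, new interval: [0.890000, 1.520000]

After 1 iteration(s), the approximation is c_1 = 1.520000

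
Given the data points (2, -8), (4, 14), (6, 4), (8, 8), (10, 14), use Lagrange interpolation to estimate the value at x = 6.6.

Lagrange interpolation formula:
P(x) = Σ yᵢ × Lᵢ(x)
where Lᵢ(x) = Π_{j≠i} (x - xⱼ)/(xᵢ - xⱼ)

L_0(6.6) = (6.6 - 4)/(2 - 4) × (6.6 - 6)/(2 - 6) × (6.6 - 8)/(2 - 8) × (6.6 - 10)/(2 - 10) = 0.019337
L_1(6.6) = (6.6 - 2)/(4 - 2) × (6.6 - 6)/(4 - 6) × (6.6 - 8)/(4 - 8) × (6.6 - 10)/(4 - 10) = -0.136850
L_2(6.6) = (6.6 - 2)/(6 - 2) × (6.6 - 4)/(6 - 4) × (6.6 - 8)/(6 - 8) × (6.6 - 10)/(6 - 10) = 0.889525
L_3(6.6) = (6.6 - 2)/(8 - 2) × (6.6 - 4)/(8 - 4) × (6.6 - 6)/(8 - 6) × (6.6 - 10)/(8 - 10) = 0.254150
L_4(6.6) = (6.6 - 2)/(10 - 2) × (6.6 - 4)/(10 - 4) × (6.6 - 6)/(10 - 6) × (6.6 - 8)/(10 - 8) = -0.026162

P(6.6) = (-8)×L_0(6.6) + 14×L_1(6.6) + 4×L_2(6.6) + 8×L_3(6.6) + 14×L_4(6.6)
P(6.6) = 3.154425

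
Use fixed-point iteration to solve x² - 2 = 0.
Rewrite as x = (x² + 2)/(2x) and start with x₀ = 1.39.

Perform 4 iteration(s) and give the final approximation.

Equation: x² - 2 = 0
Fixed-point form: x = (x² + 2)/(2x)
x₀ = 1.39

x_1 = g(1.390000) = 1.414424
x_2 = g(1.414424) = 1.414214
x_3 = g(1.414214) = 1.414214
x_4 = g(1.414214) = 1.414214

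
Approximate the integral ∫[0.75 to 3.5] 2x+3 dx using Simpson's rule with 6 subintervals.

f(x) = 2x+3
a = 0.75, b = 3.5, n = 6
h = (b - a)/n = 0.458333

Simpson's rule: (h/3)[f(x₀) + 4f(x₁) + 2f(x₂) + ... + f(xₙ)]

x_0 = 0.7500, f(x_0) = 4.500000, coefficient = 1
x_1 = 1.2083, f(x_1) = 5.416667, coefficient = 4
x_2 = 1.6667, f(x_2) = 6.333333, coefficient = 2
x_3 = 2.1250, f(x_3) = 7.250000, coefficient = 4
x_4 = 2.5833, f(x_4) = 8.166667, coefficient = 2
x_5 = 3.0417, f(x_5) = 9.083333, coefficient = 4
x_6 = 3.5000, f(x_6) = 10.000000, coefficient = 1

I ≈ (0.458333/3) × 130.500000 = 19.937500
Exact value: 19.937500
Error: 0.000000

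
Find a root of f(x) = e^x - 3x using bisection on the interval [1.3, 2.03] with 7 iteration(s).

f(x) = e^x - 3x
Initial interval: [1.3, 2.03]

Iteration 1:
  c_1 = (1.300000 + 2.030000)/2 = 1.665000
  f(c_1) = f(1.665000) = 0.290673
  f(a) × f(c) < 0, new interval: [1.300000, 1.665000]
Iteration 2:
  c_2 = (1.300000 + 1.665000)/2 = 1.482500
  f(c_2) = f(1.482500) = -0.043558
  f(a) × f(c) ≥ 0, new interval: [1.482500, 1.665000]
Iteration 3:
  c_3 = (1.482500 + 1.665000)/2 = 1.573750
  f(c_3) = f(1.573750) = 0.103457
  f(a) × f(c) < 0, new interval: [1.482500, 1.573750]
Iteration 4:
  c_4 = (1.482500 + 1.573750)/2 = 1.528125
  f(c_4) = f(1.528125) = 0.025151
  f(a) × f(c) < 0, new interval: [1.482500, 1.528125]
Iteration 5:
  c_5 = (1.482500 + 1.528125)/2 = 1.505313
  f(c_5) = f(1.505313) = -0.010376
  f(a) × f(c) ≥ 0, new interval: [1.505313, 1.528125]
Iteration 6:
  c_6 = (1.505313 + 1.528125)/2 = 1.516719
  f(c_6) = f(1.516719) = 0.007091
  f(a) × f(c) < 0, new interval: [1.505313, 1.516719]
Iteration 7:
  c_7 = (1.505313 + 1.516719)/2 = 1.511016
  f(c_7) = f(1.511016) = -0.001716
  f(a) × f(c) ≥ 0, new interval: [1.511016, 1.516719]

After 7 iteration(s), the approximation is c_7 = 1.511016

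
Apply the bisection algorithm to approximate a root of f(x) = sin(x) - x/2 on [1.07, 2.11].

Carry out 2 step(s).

f(x) = sin(x) - x/2
Initial interval: [1.07, 2.11]

Iteration 1:
  c_1 = (1.070000 + 2.110000)/2 = 1.590000
  f(c_1) = f(1.590000) = 0.204816
  f(a) × f(c) ≥ 0, new interval: [1.590000, 2.110000]
Iteration 2:
  c_2 = (1.590000 + 2.110000)/2 = 1.850000
  f(c_2) = f(1.850000) = 0.036275
  f(a) × f(c) ≥ 0, new interval: [1.850000, 2.110000]

After 2 iteration(s), the approximation is c_2 = 1.850000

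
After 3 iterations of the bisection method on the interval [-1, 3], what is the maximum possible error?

Bisection error bound: |error| ≤ (b-a)/2^n
|error| ≤ (3 - (-1))/2^3 = 4/2^3
|error| ≤ 0.5000000000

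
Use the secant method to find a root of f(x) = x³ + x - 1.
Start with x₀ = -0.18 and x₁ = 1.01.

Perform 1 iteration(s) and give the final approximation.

f(x) = x³ + x - 1
x₀ = -0.18, x₁ = 1.01

Secant formula: x_{n+1} = x_n - f(x_n)(x_n - x_{n-1})/(f(x_n) - f(x_{n-1}))

Iteration 1:
  f(-0.180000) = -1.185832
  f(1.010000) = 1.040301
  x_2 = 1.010000 - 1.040301×(1.010000 - (-0.180000))/(1.040301 - (-1.185832))
       = 0.453897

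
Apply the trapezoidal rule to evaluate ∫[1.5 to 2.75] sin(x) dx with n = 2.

f(x) = sin(x)
a = 1.5, b = 2.75, n = 2
h = (b - a)/n = 0.625000

Trapezoidal rule: (h/2)[f(x₀) + 2f(x₁) + 2f(x₂) + ... + f(xₙ)]

x_0 = 1.5000, f(x_0) = 0.997495, coefficient = 1
x_1 = 2.1250, f(x_1) = 0.850320, coefficient = 2
x_2 = 2.7500, f(x_2) = 0.381661, coefficient = 1

I ≈ (0.625000/2) × 3.079796 = 0.962436
Exact value: 0.995040
Error: 0.032603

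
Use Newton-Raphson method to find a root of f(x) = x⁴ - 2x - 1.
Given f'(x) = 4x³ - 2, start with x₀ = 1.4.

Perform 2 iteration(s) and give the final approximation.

f(x) = x⁴ - 2x - 1
f'(x) = 4x³ - 2
x₀ = 1.4

Newton-Raphson formula: x_{n+1} = x_n - f(x_n)/f'(x_n)

Iteration 1:
  f(1.400000) = 0.041600
  f'(1.400000) = 8.976000
  x_1 = 1.400000 - 0.041600/8.976000 = 1.395365
Iteration 2:
  f(1.395365) = 0.000252
  f'(1.395365) = 8.867355
  x_2 = 1.395365 - 0.000252/8.867355 = 1.395337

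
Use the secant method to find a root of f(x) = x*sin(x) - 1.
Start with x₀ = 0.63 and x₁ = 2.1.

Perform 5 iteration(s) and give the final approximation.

f(x) = x*sin(x) - 1
x₀ = 0.63, x₁ = 2.1

Secant formula: x_{n+1} = x_n - f(x_n)(x_n - x_{n-1})/(f(x_n) - f(x_{n-1}))

Iteration 1:
  f(0.630000) = -0.628839
  f(2.100000) = 0.812740
  x_2 = 2.100000 - 0.812740×(2.100000 - 0.630000)/(0.812740 - (-0.628839))
       = 1.271237
Iteration 2:
  f(2.100000) = 0.812740
  f(1.271237) = 0.214624
  x_3 = 1.271237 - 0.214624×(1.271237 - 2.100000)/(0.214624 - 0.812740)
       = 0.973848
Iteration 3:
  f(1.271237) = 0.214624
  f(0.973848) = -0.194574
  x_4 = 0.973848 - (-0.194574)×(0.973848 - 1.271237)/(-0.194574 - 0.214624)
       = 1.115257
Iteration 4:
  f(0.973848) = -0.194574
  f(1.115257) = 0.001527
  x_5 = 1.115257 - 0.001527×(1.115257 - 0.973848)/(0.001527 - (-0.194574))
       = 1.114156
Iteration 5:
  f(1.115257) = 0.001527
  f(1.114156) = -0.000002
  x_6 = 1.114156 - (-0.000002)×(1.114156 - 1.115257)/(-0.000002 - 0.001527)
       = 1.114157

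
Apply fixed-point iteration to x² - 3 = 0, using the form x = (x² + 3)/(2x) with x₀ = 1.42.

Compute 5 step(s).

Equation: x² - 3 = 0
Fixed-point form: x = (x² + 3)/(2x)
x₀ = 1.42

x_1 = g(1.420000) = 1.766338
x_2 = g(1.766338) = 1.732384
x_3 = g(1.732384) = 1.732051
x_4 = g(1.732051) = 1.732051
x_5 = g(1.732051) = 1.732051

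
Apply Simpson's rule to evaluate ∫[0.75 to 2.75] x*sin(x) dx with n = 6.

f(x) = x*sin(x)
a = 0.75, b = 2.75, n = 6
h = (b - a)/n = 0.333333

Simpson's rule: (h/3)[f(x₀) + 4f(x₁) + 2f(x₂) + ... + f(xₙ)]

x_0 = 0.7500, f(x_0) = 0.511229, coefficient = 1
x_1 = 1.0833, f(x_1) = 0.957151, coefficient = 4
x_2 = 1.4167, f(x_2) = 1.399873, coefficient = 2
x_3 = 1.7500, f(x_3) = 1.721975, coefficient = 4
x_4 = 2.0833, f(x_4) = 1.815632, coefficient = 2
x_5 = 2.4167, f(x_5) = 1.602443, coefficient = 4
x_6 = 2.7500, f(x_6) = 1.049568, coefficient = 1

I ≈ (0.333333/3) × 25.118085 = 2.790898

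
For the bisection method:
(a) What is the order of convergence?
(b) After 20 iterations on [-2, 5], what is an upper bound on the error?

(a) Bisection has linear (order 1) convergence; the error is halved each step.

(b) Error bound = (b-a)/2^n = (5 - (-2))/2^{20}
    = 7/2^{20}

(a) 1 (linear); (b) error ≤ 6.68e-06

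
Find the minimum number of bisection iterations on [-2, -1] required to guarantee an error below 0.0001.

We need (b-a)/2^n ≤ 0.0001
(-1 - (-2))/2^n ≤ 0.0001
1/2^n ≤ 0.0001
2^n ≥ 10000
n ≥ log₂(10000) = 13.29
n ≥ 14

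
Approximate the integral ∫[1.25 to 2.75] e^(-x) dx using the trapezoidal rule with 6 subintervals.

f(x) = e^(-x)
a = 1.25, b = 2.75, n = 6
h = (b - a)/n = 0.250000

Trapezoidal rule: (h/2)[f(x₀) + 2f(x₁) + 2f(x₂) + ... + f(xₙ)]

x_0 = 1.2500, f(x_0) = 0.286505, coefficient = 1
x_1 = 1.5000, f(x_1) = 0.223130, coefficient = 2
x_2 = 1.7500, f(x_2) = 0.173774, coefficient = 2
x_3 = 2.0000, f(x_3) = 0.135335, coefficient = 2
x_4 = 2.2500, f(x_4) = 0.105399, coefficient = 2
x_5 = 2.5000, f(x_5) = 0.082085, coefficient = 2
x_6 = 2.7500, f(x_6) = 0.063928, coefficient = 1

I ≈ (0.250000/2) × 1.789880 = 0.223735
Exact value: 0.222577
Error: 0.001158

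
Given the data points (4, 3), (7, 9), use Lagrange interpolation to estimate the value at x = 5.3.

Lagrange interpolation formula:
P(x) = Σ yᵢ × Lᵢ(x)
where Lᵢ(x) = Π_{j≠i} (x - xⱼ)/(xᵢ - xⱼ)

L_0(5.3) = (5.3 - 7)/(4 - 7) = 0.566667
L_1(5.3) = (5.3 - 4)/(7 - 4) = 0.433333

P(5.3) = 3×L_0(5.3) + 9×L_1(5.3)
P(5.3) = 5.600000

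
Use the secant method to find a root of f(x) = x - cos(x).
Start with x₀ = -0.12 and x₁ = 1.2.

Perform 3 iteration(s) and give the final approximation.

f(x) = x - cos(x)
x₀ = -0.12, x₁ = 1.2

Secant formula: x_{n+1} = x_n - f(x_n)(x_n - x_{n-1})/(f(x_n) - f(x_{n-1}))

Iteration 1:
  f(-0.120000) = -1.112809
  f(1.200000) = 0.837642
  x_2 = 1.200000 - 0.837642×(1.200000 - (-0.120000))/(0.837642 - (-1.112809))
       = 0.633112
Iteration 2:
  f(1.200000) = 0.837642
  f(0.633112) = -0.173079
  x_3 = 0.633112 - (-0.173079)×(0.633112 - 1.200000)/(-0.173079 - 0.837642)
       = 0.730187
Iteration 3:
  f(0.633112) = -0.173079
  f(0.730187) = -0.014862
  x_4 = 0.730187 - (-0.014862)×(0.730187 - 0.633112)/(-0.014862 - (-0.173079))
       = 0.739306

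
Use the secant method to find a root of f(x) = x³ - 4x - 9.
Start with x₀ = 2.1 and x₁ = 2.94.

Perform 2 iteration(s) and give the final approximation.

f(x) = x³ - 4x - 9
x₀ = 2.1, x₁ = 2.94

Secant formula: x_{n+1} = x_n - f(x_n)(x_n - x_{n-1})/(f(x_n) - f(x_{n-1}))

Iteration 1:
  f(2.100000) = -8.139000
  f(2.940000) = 4.652184
  x_2 = 2.940000 - 4.652184×(2.940000 - 2.100000)/(4.652184 - (-8.139000))
       = 2.634490
Iteration 2:
  f(2.940000) = 4.652184
  f(2.634490) = -1.253183
  x_3 = 2.634490 - (-1.253183)×(2.634490 - 2.940000)/(-1.253183 - 4.652184)
       = 2.699323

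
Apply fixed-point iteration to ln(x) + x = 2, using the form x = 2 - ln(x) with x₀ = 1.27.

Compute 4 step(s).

Equation: ln(x) + x = 2
Fixed-point form: x = 2 - ln(x)
x₀ = 1.27

x_1 = g(1.270000) = 1.760983
x_2 = g(1.760983) = 1.434128
x_3 = g(1.434128) = 1.639443
x_4 = g(1.639443) = 1.505643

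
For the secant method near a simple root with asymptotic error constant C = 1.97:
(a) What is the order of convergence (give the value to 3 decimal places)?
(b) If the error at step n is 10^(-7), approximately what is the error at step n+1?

(a) Secant method has superlinear convergence with order φ = (1+√5)/2 ≈ 1.618.
    This means |e_{n+1}| ≈ C|e_n|^1.618.

(b) With |e_n| = 10^(-7) and C = 1.97:
    |e_{n+1}| ≈ 1.97 × (10^(-7))^1.618 = 1.97 × 10^(-11.33)

(a) ≈ 1.618 (golden ratio); (b) |e_{n+1}| ≈ 9.295e-12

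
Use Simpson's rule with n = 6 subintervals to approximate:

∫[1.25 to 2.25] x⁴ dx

f(x) = x⁴
a = 1.25, b = 2.25, n = 6
h = (b - a)/n = 0.166667

Simpson's rule: (h/3)[f(x₀) + 4f(x₁) + 2f(x₂) + ... + f(xₙ)]

x_0 = 1.2500, f(x_0) = 2.441406, coefficient = 1
x_1 = 1.4167, f(x_1) = 4.027826, coefficient = 4
x_2 = 1.5833, f(x_2) = 6.284770, coefficient = 2
x_3 = 1.7500, f(x_3) = 9.378906, coefficient = 4
x_4 = 1.9167, f(x_4) = 13.495419, coefficient = 2
x_5 = 2.0833, f(x_5) = 18.838011, coefficient = 4
x_6 = 2.2500, f(x_6) = 25.628906, coefficient = 1

I ≈ (0.166667/3) × 196.609664 = 10.922759
Exact value: 10.922656
Error: 0.000103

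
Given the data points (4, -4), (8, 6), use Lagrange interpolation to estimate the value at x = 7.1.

Lagrange interpolation formula:
P(x) = Σ yᵢ × Lᵢ(x)
where Lᵢ(x) = Π_{j≠i} (x - xⱼ)/(xᵢ - xⱼ)

L_0(7.1) = (7.1 - 8)/(4 - 8) = 0.225000
L_1(7.1) = (7.1 - 4)/(8 - 4) = 0.775000

P(7.1) = (-4)×L_0(7.1) + 6×L_1(7.1)
P(7.1) = 3.750000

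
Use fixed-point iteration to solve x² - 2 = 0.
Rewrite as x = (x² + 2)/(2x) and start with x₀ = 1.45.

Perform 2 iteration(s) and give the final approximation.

Equation: x² - 2 = 0
Fixed-point form: x = (x² + 2)/(2x)
x₀ = 1.45

x_1 = g(1.450000) = 1.414655
x_2 = g(1.414655) = 1.414214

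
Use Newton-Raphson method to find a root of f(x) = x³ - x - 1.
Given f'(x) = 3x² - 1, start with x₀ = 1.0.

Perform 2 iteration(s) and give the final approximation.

f(x) = x³ - x - 1
f'(x) = 3x² - 1
x₀ = 1.0

Newton-Raphson formula: x_{n+1} = x_n - f(x_n)/f'(x_n)

Iteration 1:
  f(1.000000) = -1.000000
  f'(1.000000) = 2.000000
  x_1 = 1.000000 - (-1.000000)/2.000000 = 1.500000
Iteration 2:
  f(1.500000) = 0.875000
  f'(1.500000) = 5.750000
  x_2 = 1.500000 - 0.875000/5.750000 = 1.347826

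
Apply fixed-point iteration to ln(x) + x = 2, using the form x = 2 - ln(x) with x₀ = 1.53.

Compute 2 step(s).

Equation: ln(x) + x = 2
Fixed-point form: x = 2 - ln(x)
x₀ = 1.53

x_1 = g(1.530000) = 1.574732
x_2 = g(1.574732) = 1.545915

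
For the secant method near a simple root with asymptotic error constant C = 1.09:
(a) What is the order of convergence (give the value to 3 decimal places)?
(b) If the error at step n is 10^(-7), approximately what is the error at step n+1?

(a) Secant method has superlinear convergence with order φ = (1+√5)/2 ≈ 1.618.
    This means |e_{n+1}| ≈ C|e_n|^1.618.

(b) With |e_n| = 10^(-7) and C = 1.09:
    |e_{n+1}| ≈ 1.09 × (10^(-7))^1.618 = 1.09 × 10^(-11.33)

(a) ≈ 1.618 (golden ratio); (b) |e_{n+1}| ≈ 5.143e-12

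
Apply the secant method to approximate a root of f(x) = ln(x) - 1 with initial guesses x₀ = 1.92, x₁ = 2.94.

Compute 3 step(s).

f(x) = ln(x) - 1
x₀ = 1.92, x₁ = 2.94

Secant formula: x_{n+1} = x_n - f(x_n)(x_n - x_{n-1})/(f(x_n) - f(x_{n-1}))

Iteration 1:
  f(1.920000) = -0.347675
  f(2.940000) = 0.078410
  x_2 = 2.940000 - 0.078410×(2.940000 - 1.920000)/(0.078410 - (-0.347675))
       = 2.752296
Iteration 2:
  f(2.940000) = 0.078410
  f(2.752296) = 0.012435
  x_3 = 2.752296 - 0.012435×(2.752296 - 2.940000)/(0.012435 - 0.078410)
       = 2.716916
Iteration 3:
  f(2.752296) = 0.012435
  f(2.716916) = -0.000503
  x_4 = 2.716916 - (-0.000503)×(2.716916 - 2.752296)/(-0.000503 - 0.012435)
       = 2.718290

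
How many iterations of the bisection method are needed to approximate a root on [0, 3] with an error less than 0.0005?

We need (b-a)/2^n ≤ 0.0005
(3 - 0)/2^n ≤ 0.0005
3/2^n ≤ 0.0005
2^n ≥ 6000
n ≥ log₂(6000) = 12.55
n ≥ 13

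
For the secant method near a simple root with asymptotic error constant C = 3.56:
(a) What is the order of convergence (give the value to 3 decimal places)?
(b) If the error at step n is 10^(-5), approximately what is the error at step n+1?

(a) Secant method has superlinear convergence with order φ = (1+√5)/2 ≈ 1.618.
    This means |e_{n+1}| ≈ C|e_n|^1.618.

(b) With |e_n| = 10^(-5) and C = 3.56:
    |e_{n+1}| ≈ 3.56 × (10^(-5))^1.618 = 3.56 × 10^(-8.09)

(a) ≈ 1.618 (golden ratio); (b) |e_{n+1}| ≈ 2.893e-08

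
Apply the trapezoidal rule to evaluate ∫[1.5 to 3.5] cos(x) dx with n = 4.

f(x) = cos(x)
a = 1.5, b = 3.5, n = 4
h = (b - a)/n = 0.500000

Trapezoidal rule: (h/2)[f(x₀) + 2f(x₁) + 2f(x₂) + ... + f(xₙ)]

x_0 = 1.5000, f(x_0) = 0.070737, coefficient = 1
x_1 = 2.0000, f(x_1) = -0.416147, coefficient = 2
x_2 = 2.5000, f(x_2) = -0.801144, coefficient = 2
x_3 = 3.0000, f(x_3) = -0.989992, coefficient = 2
x_4 = 3.5000, f(x_4) = -0.936457, coefficient = 1

I ≈ (0.500000/2) × -5.280285 = -1.320071
Exact value: -1.348278
Error: 0.028207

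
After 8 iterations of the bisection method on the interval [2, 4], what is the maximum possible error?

Bisection error bound: |error| ≤ (b-a)/2^n
|error| ≤ (4 - 2)/2^8 = 2/2^8
|error| ≤ 0.0078125000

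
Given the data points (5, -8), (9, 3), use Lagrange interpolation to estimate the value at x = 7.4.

Lagrange interpolation formula:
P(x) = Σ yᵢ × Lᵢ(x)
where Lᵢ(x) = Π_{j≠i} (x - xⱼ)/(xᵢ - xⱼ)

L_0(7.4) = (7.4 - 9)/(5 - 9) = 0.400000
L_1(7.4) = (7.4 - 5)/(9 - 5) = 0.600000

P(7.4) = (-8)×L_0(7.4) + 3×L_1(7.4)
P(7.4) = -1.400000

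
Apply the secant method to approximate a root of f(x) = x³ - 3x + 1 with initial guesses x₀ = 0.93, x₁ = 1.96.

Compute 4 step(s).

f(x) = x³ - 3x + 1
x₀ = 0.93, x₁ = 1.96

Secant formula: x_{n+1} = x_n - f(x_n)(x_n - x_{n-1})/(f(x_n) - f(x_{n-1}))

Iteration 1:
  f(0.930000) = -0.985643
  f(1.960000) = 2.649536
  x_2 = 1.960000 - 2.649536×(1.960000 - 0.930000)/(2.649536 - (-0.985643))
       = 1.209274
Iteration 2:
  f(1.960000) = 2.649536
  f(1.209274) = -0.859447
  x_3 = 1.209274 - (-0.859447)×(1.209274 - 1.960000)/(-0.859447 - 2.649536)
       = 1.393148
Iteration 3:
  f(1.209274) = -0.859447
  f(1.393148) = -0.475537
  x_4 = 1.393148 - (-0.475537)×(1.393148 - 1.209274)/(-0.475537 - (-0.859447))
       = 1.620906
Iteration 4:
  f(1.393148) = -0.475537
  f(1.620906) = 0.395948
  x_5 = 1.620906 - 0.395948×(1.620906 - 1.393148)/(0.395948 - (-0.475537))
       = 1.517427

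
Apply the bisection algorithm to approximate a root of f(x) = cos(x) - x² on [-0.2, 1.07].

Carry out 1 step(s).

f(x) = cos(x) - x²
Initial interval: [-0.2, 1.07]

Iteration 1:
  c_1 = (-0.200000 + 1.070000)/2 = 0.435000
  f(c_1) = f(0.435000) = 0.717645
  f(a) × f(c) ≥ 0, new interval: [0.435000, 1.070000]

After 1 iteration(s), the approximation is c_1 = 0.435000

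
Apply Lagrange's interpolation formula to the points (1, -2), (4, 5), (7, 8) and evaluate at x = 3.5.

Lagrange interpolation formula:
P(x) = Σ yᵢ × Lᵢ(x)
where Lᵢ(x) = Π_{j≠i} (x - xⱼ)/(xᵢ - xⱼ)

L_0(3.5) = (3.5 - 4)/(1 - 4) × (3.5 - 7)/(1 - 7) = 0.097222
L_1(3.5) = (3.5 - 1)/(4 - 1) × (3.5 - 7)/(4 - 7) = 0.972222
L_2(3.5) = (3.5 - 1)/(7 - 1) × (3.5 - 4)/(7 - 4) = -0.069444

P(3.5) = (-2)×L_0(3.5) + 5×L_1(3.5) + 8×L_2(3.5)
P(3.5) = 4.111111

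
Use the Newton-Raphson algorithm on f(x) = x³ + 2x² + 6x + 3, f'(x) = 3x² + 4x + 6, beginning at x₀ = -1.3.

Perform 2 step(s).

f(x) = x³ + 2x² + 6x + 3
f'(x) = 3x² + 4x + 6
x₀ = -1.3

Newton-Raphson formula: x_{n+1} = x_n - f(x_n)/f'(x_n)

Iteration 1:
  f(-1.300000) = -3.617000
  f'(-1.300000) = 5.870000
  x_1 = -1.300000 - (-3.617000)/5.870000 = -0.683816
Iteration 2:
  f(-0.683816) = -0.487443
  f'(-0.683816) = 4.667549
  x_2 = -0.683816 - (-0.487443)/4.667549 = -0.579384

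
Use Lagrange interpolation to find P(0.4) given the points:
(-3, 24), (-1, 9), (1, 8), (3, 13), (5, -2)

Lagrange interpolation formula:
P(x) = Σ yᵢ × Lᵢ(x)
where Lᵢ(x) = Π_{j≠i} (x - xⱼ)/(xᵢ - xⱼ)

L_0(0.4) = (0.4 - (-1))/(-3 - (-1)) × (0.4 - 1)/(-3 - 1) × (0.4 - 3)/(-3 - 3) × (0.4 - 5)/(-3 - 5) = -0.026162
L_1(0.4) = (0.4 - (-3))/(-1 - (-3)) × (0.4 - 1)/(-1 - 1) × (0.4 - 3)/(-1 - 3) × (0.4 - 5)/(-1 - 5) = 0.254150
L_2(0.4) = (0.4 - (-3))/(1 - (-3)) × (0.4 - (-1))/(1 - (-1)) × (0.4 - 3)/(1 - 3) × (0.4 - 5)/(1 - 5) = 0.889525
L_3(0.4) = (0.4 - (-3))/(3 - (-3)) × (0.4 - (-1))/(3 - (-1)) × (0.4 - 1)/(3 - 1) × (0.4 - 5)/(3 - 5) = -0.136850
L_4(0.4) = (0.4 - (-3))/(5 - (-3)) × (0.4 - (-1))/(5 - (-1)) × (0.4 - 1)/(5 - 1) × (0.4 - 3)/(5 - 3) = 0.019337

P(0.4) = 24×L_0(0.4) + 9×L_1(0.4) + 8×L_2(0.4) + 13×L_3(0.4) + (-2)×L_4(0.4)
P(0.4) = 6.957925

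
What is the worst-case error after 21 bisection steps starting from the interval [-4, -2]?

Bisection error bound: |error| ≤ (b-a)/2^n
|error| ≤ (-2 - (-4))/2^21 = 2/2^21
|error| ≤ 0.0000009537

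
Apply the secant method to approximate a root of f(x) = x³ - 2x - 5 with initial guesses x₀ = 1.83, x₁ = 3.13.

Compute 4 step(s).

f(x) = x³ - 2x - 5
x₀ = 1.83, x₁ = 3.13

Secant formula: x_{n+1} = x_n - f(x_n)(x_n - x_{n-1})/(f(x_n) - f(x_{n-1}))

Iteration 1:
  f(1.830000) = -2.531513
  f(3.130000) = 19.404297
  x_2 = 3.130000 - 19.404297×(3.130000 - 1.830000)/(19.404297 - (-2.531513))
       = 1.980027
Iteration 2:
  f(3.130000) = 19.404297
  f(1.980027) = -1.197343
  x_3 = 1.980027 - (-1.197343)×(1.980027 - 3.130000)/(-1.197343 - 19.404297)
       = 2.046862
Iteration 3:
  f(1.980027) = -1.197343
  f(2.046862) = -0.518099
  x_4 = 2.046862 - (-0.518099)×(2.046862 - 1.980027)/(-0.518099 - (-1.197343))
       = 2.097841
Iteration 4:
  f(2.046862) = -0.518099
  f(2.097841) = 0.036785
  x_5 = 2.097841 - 0.036785×(2.097841 - 2.046862)/(0.036785 - (-0.518099))
       = 2.094462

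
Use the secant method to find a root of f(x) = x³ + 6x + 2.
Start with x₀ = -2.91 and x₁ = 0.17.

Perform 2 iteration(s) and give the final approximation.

f(x) = x³ + 6x + 2
x₀ = -2.91, x₁ = 0.17

Secant formula: x_{n+1} = x_n - f(x_n)(x_n - x_{n-1})/(f(x_n) - f(x_{n-1}))

Iteration 1:
  f(-2.910000) = -40.102171
  f(0.170000) = 3.024913
  x_2 = 0.170000 - 3.024913×(0.170000 - (-2.910000))/(3.024913 - (-40.102171))
       = -0.046030
Iteration 2:
  f(0.170000) = 3.024913
  f(-0.046030) = 1.723724
  x_3 = -0.046030 - 1.723724×(-0.046030 - 0.170000)/(1.723724 - 3.024913)
       = -0.332211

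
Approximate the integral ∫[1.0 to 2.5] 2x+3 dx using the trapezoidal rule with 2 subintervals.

f(x) = 2x+3
a = 1.0, b = 2.5, n = 2
h = (b - a)/n = 0.750000

Trapezoidal rule: (h/2)[f(x₀) + 2f(x₁) + 2f(x₂) + ... + f(xₙ)]

x_0 = 1.0000, f(x_0) = 5.000000, coefficient = 1
x_1 = 1.7500, f(x_1) = 6.500000, coefficient = 2
x_2 = 2.5000, f(x_2) = 8.000000, coefficient = 1

I ≈ (0.750000/2) × 26.000000 = 9.750000
Exact value: 9.750000
Error: 0.000000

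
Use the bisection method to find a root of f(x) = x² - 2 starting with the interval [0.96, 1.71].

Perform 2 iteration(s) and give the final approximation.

f(x) = x² - 2
Initial interval: [0.96, 1.71]

Iteration 1:
  c_1 = (0.960000 + 1.710000)/2 = 1.335000
  f(c_1) = f(1.335000) = -0.217775
  f(a) × f(c) ≥ 0, new interval: [1.335000, 1.710000]
Iteration 2:
  c_2 = (1.335000 + 1.710000)/2 = 1.522500
  f(c_2) = f(1.522500) = 0.318006
  f(a) × f(c) < 0, new interval: [1.335000, 1.522500]

After 2 iteration(s), the approximation is c_2 = 1.522500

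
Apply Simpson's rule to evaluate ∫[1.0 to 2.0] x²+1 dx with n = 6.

f(x) = x²+1
a = 1.0, b = 2.0, n = 6
h = (b - a)/n = 0.166667

Simpson's rule: (h/3)[f(x₀) + 4f(x₁) + 2f(x₂) + ... + f(xₙ)]

x_0 = 1.0000, f(x_0) = 2.000000, coefficient = 1
x_1 = 1.1667, f(x_1) = 2.361111, coefficient = 4
x_2 = 1.3333, f(x_2) = 2.777778, coefficient = 2
x_3 = 1.5000, f(x_3) = 3.250000, coefficient = 4
x_4 = 1.6667, f(x_4) = 3.777778, coefficient = 2
x_5 = 1.8333, f(x_5) = 4.361111, coefficient = 4
x_6 = 2.0000, f(x_6) = 5.000000, coefficient = 1

I ≈ (0.166667/3) × 60.000000 = 3.333333
Exact value: 3.333333
Error: 0.000000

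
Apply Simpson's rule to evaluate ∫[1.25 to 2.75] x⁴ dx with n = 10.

f(x) = x⁴
a = 1.25, b = 2.75, n = 10
h = (b - a)/n = 0.150000

Simpson's rule: (h/3)[f(x₀) + 4f(x₁) + 2f(x₂) + ... + f(xₙ)]

x_0 = 1.2500, f(x_0) = 2.441406, coefficient = 1
x_1 = 1.4000, f(x_1) = 3.841600, coefficient = 4
x_2 = 1.5500, f(x_2) = 5.772006, coefficient = 2
x_3 = 1.7000, f(x_3) = 8.352100, coefficient = 4
x_4 = 1.8500, f(x_4) = 11.713506, coefficient = 2
x_5 = 2.0000, f(x_5) = 16.000000, coefficient = 4
x_6 = 2.1500, f(x_6) = 21.367506, coefficient = 2
x_7 = 2.3000, f(x_7) = 27.984100, coefficient = 4
x_8 = 2.4500, f(x_8) = 36.030006, coefficient = 2
x_9 = 2.6000, f(x_9) = 45.697600, coefficient = 4
x_10 = 2.7500, f(x_10) = 57.191406, coefficient = 1

I ≈ (0.150000/3) × 616.900462 = 30.845023
Exact value: 30.844922
Error: 0.000101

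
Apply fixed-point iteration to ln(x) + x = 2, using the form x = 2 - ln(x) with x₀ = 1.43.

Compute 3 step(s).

Equation: ln(x) + x = 2
Fixed-point form: x = 2 - ln(x)
x₀ = 1.43

x_1 = g(1.430000) = 1.642326
x_2 = g(1.642326) = 1.503887
x_3 = g(1.503887) = 1.591947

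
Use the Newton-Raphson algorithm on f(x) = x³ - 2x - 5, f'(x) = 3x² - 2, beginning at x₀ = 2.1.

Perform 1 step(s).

f(x) = x³ - 2x - 5
f'(x) = 3x² - 2
x₀ = 2.1

Newton-Raphson formula: x_{n+1} = x_n - f(x_n)/f'(x_n)

Iteration 1:
  f(2.100000) = 0.061000
  f'(2.100000) = 11.230000
  x_1 = 2.100000 - 0.061000/11.230000 = 2.094568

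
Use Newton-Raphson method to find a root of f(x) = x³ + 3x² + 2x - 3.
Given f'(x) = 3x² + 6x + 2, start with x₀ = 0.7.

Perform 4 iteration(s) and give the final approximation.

f(x) = x³ + 3x² + 2x - 3
f'(x) = 3x² + 6x + 2
x₀ = 0.7

Newton-Raphson formula: x_{n+1} = x_n - f(x_n)/f'(x_n)

Iteration 1:
  f(0.700000) = 0.213000
  f'(0.700000) = 7.670000
  x_1 = 0.700000 - 0.213000/7.670000 = 0.672229
Iteration 2:
  f(0.672229) = 0.003912
  f'(0.672229) = 7.389054
  x_2 = 0.672229 - 0.003912/7.389054 = 0.671700
Iteration 3:
  f(0.671700) = 0.000001
  f'(0.671700) = 7.383743
  x_3 = 0.671700 - 0.000001/7.383743 = 0.671700
Iteration 4:
  f(0.671700) = 0.000000
  f'(0.671700) = 7.383741
  x_4 = 0.671700 - 0.000000/7.383741 = 0.671700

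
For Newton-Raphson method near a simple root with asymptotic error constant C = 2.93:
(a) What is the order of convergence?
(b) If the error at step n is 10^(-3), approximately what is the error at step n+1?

(a) Newton-Raphson has quadratic (order 2) convergence near simple roots.
    This means |e_{n+1}| ≈ C|e_n|².

(b) With |e_n| = 10^(-3) and C = 2.93:
    |e_{n+1}| ≈ 2.93 × (10^(-3))² = 2.93 × 10^(-6)

(a) 2 (quadratic); (b) |e_{n+1}| ≈ 2.930e-06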